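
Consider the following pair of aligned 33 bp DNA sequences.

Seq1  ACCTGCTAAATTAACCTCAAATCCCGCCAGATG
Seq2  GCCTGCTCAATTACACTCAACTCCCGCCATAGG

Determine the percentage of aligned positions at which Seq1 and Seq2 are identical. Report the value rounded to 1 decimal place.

Mismatches occur at site 1 (A↔G), site 8 (A↔C), site 14 (A↔C), site 15 (C↔A), site 21 (A↔C), site 30 (G↔T), site 32 (T↔G).
26 of the 33 sites match, so the percent identity is 26/33 × 100 = 78.8%.

78.8%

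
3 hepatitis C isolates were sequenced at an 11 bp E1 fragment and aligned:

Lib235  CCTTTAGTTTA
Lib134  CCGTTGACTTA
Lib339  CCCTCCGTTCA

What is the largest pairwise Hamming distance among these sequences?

Pairwise Hamming distances:
  Lib235 vs Lib134: 4
  Lib235 vs Lib339: 4
  Lib134 vs Lib339: 6
The largest is 6, between Lib134 and Lib339.

6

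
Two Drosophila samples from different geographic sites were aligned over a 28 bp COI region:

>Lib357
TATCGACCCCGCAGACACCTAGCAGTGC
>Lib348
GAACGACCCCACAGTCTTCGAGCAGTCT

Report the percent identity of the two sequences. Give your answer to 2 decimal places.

67.86%

Differing sites — 1:T/G; 3:T/A; 11:G/A; 15:A/T; 17:A/T; 18:C/T; 20:T/G; 27:G/C; 28:C/T.
19 of the 28 sites match, so the percent identity is 19/28 × 100 = 67.86%.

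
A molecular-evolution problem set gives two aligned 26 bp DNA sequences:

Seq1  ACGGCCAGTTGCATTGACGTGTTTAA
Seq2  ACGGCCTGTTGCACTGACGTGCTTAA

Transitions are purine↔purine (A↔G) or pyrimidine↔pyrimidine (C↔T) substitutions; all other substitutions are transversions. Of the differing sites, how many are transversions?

1

The sequences differ at positions 7 (A/T, transversion), 14 (T/C, transition), 22 (T/C, transition).
Of the 3 differences, 2 transitions and 1 transversion, so the answer is 1.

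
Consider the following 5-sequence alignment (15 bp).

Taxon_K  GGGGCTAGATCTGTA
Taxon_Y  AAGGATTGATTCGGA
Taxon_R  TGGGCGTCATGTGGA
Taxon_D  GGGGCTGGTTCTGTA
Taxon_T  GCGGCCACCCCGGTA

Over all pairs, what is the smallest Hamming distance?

2

Pairwise Hamming distances:
  Taxon_K vs Taxon_Y: 7
  Taxon_K vs Taxon_R: 6
  Taxon_K vs Taxon_D: 2
  Taxon_K vs Taxon_T: 6
  Taxon_Y vs Taxon_R: 7
  Taxon_Y vs Taxon_D: 8
  Taxon_Y vs Taxon_T: 11
  Taxon_R vs Taxon_D: 7
  Taxon_R vs Taxon_T: 9
  Taxon_D vs Taxon_T: 7
The smallest is 2, between Taxon_K and Taxon_D.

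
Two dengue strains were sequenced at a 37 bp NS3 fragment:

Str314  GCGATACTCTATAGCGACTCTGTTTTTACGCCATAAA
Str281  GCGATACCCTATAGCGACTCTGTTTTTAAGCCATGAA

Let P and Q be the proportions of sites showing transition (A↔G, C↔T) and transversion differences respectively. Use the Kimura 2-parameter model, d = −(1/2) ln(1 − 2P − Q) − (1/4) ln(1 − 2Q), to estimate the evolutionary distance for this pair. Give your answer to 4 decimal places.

0.0865

Differing sites — 8:T/C (Ti); 29:C/A (Tv); 35:A/G (Ti).
Of the 3 differences, 2 transitions and 1 transversion over 37 sites: P = 2/37 = 0.054054, Q = 1/37 = 0.027027.
d = −0.5·ln(0.864865) − 0.25·ln(0.945946) = −0.5·(-0.145182) − 0.25·(-0.055570) = 0.0865.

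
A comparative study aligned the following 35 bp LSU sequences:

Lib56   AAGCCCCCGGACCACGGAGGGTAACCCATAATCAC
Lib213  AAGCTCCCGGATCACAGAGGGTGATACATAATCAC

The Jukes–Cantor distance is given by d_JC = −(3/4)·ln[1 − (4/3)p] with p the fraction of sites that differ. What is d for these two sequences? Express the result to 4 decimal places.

0.1946

Differing sites — 5:C/T; 12:C/T; 16:G/A; 23:A/G; 25:C/T; 26:C/A.
p = 6/35 = 0.171429.
d = −0.75 · ln(1 − (4/3)·0.171429) = −0.75 · ln(0.771428) = −0.75 · (-0.259512) = 0.1946.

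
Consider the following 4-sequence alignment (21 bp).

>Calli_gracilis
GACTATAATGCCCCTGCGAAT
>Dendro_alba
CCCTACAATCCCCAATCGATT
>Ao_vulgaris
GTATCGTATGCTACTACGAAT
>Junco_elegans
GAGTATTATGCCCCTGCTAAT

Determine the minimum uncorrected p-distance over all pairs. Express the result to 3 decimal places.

0.143

Pairwise Hamming distances:
  Calli_gracilis vs Dendro_alba: 8
  Calli_gracilis vs Ao_vulgaris: 8
  Calli_gracilis vs Junco_elegans: 3
  Dendro_alba vs Ao_vulgaris: 13
  Dendro_alba vs Junco_elegans: 11
  Ao_vulgaris vs Junco_elegans: 8
The smallest is 3 mismatches, between Calli_gracilis and Junco_elegans; p = 3/21 = 0.143.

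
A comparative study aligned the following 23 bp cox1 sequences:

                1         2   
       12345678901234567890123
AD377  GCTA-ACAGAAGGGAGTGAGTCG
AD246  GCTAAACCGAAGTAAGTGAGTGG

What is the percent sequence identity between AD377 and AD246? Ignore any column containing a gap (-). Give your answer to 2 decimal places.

81.82%

Excluding the 1 gap column leaves 22 comparable sites.
Mismatches occur at site 8 (A→C), site 13 (G→T), site 14 (G→A), site 22 (C→G).
18 of the 22 comparable sites match, so the percent identity is 18/22 × 100 = 81.82%.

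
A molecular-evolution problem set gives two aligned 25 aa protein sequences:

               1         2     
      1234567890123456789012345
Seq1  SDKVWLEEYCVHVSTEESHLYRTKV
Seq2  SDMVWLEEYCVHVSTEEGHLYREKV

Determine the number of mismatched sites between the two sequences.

3

Differing sites — 3:K/M; 18:S/G; 23:T/E.
That gives 3 mismatches out of 25 aligned sites, so the Hamming distance is 3.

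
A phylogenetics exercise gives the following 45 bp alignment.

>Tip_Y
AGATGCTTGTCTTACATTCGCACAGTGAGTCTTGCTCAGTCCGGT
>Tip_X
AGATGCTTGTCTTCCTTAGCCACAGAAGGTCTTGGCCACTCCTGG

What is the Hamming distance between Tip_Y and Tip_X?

13

Mismatches occur at site 14 (A/C), site 16 (A/T), site 18 (T/A), site 19 (C/G), site 20 (G/C), site 26 (T/A), site 27 (G/A), site 28 (A/G), site 35 (C/G), site 36 (T/C), site 39 (G/C), site 43 (G/T), site 45 (T/G).
That gives 13 mismatches out of 45 aligned sites, so the Hamming distance is 13.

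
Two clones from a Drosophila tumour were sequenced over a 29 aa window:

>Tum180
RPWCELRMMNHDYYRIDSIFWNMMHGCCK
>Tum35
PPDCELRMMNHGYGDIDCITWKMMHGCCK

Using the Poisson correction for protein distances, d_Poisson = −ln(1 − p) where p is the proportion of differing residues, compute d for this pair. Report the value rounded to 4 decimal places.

0.3228

The sequences differ at positions 1 (R/P), 3 (W/D), 12 (D/G), 14 (Y/G), 15 (R/D), 18 (S/C), 20 (F/T), 22 (N/K).
p = 8/29 = 0.275862.
d = −ln(1 − 0.275862) = −ln(0.724138) = 0.3228.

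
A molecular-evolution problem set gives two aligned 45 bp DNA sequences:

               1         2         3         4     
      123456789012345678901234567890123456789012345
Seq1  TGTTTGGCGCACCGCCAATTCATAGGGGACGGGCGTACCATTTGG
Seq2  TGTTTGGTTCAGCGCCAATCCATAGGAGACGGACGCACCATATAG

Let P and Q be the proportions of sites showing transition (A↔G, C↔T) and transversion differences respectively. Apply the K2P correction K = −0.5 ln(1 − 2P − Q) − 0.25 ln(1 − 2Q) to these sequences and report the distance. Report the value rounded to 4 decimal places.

Differing sites — 8:C/T (Ti); 9:G/T (Tv); 12:C/G (Tv); 20:T/C (Ti); 27:G/A (Ti); 33:G/A (Ti); 36:T/C (Ti); 42:T/A (Tv); 44:G/A (Ti).
Of the 9 differences, 6 transitions and 3 transversions over 45 sites: P = 6/45 = 0.133333, Q = 3/45 = 0.066667.
d = −0.5·ln(0.666667) − 0.25·ln(0.866666) = −0.5·(-0.405465) − 0.25·(-0.143102) = 0.2385.

0.2385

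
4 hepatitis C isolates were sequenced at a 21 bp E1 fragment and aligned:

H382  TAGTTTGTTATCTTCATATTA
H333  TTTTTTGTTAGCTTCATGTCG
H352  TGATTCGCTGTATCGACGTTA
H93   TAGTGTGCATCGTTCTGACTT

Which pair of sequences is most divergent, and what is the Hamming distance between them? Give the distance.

15

Pairwise Hamming distances:
  H382 vs H333: 6
  H382 vs H352: 10
  H382 vs H93: 10
  H333 vs H352: 12
  H333 vs H93: 14
  H352 vs H93: 15
The largest is 15, between H352 and H93.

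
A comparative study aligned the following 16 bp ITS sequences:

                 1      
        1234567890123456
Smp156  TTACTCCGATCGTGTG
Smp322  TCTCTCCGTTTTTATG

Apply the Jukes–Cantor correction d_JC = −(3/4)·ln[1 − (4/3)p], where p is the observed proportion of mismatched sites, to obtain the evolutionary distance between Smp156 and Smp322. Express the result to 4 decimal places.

0.5199

Mismatches occur at site 2 (T/C), site 3 (A/T), site 9 (A/T), site 11 (C/T), site 12 (G/T), site 14 (G/A).
p = 6/16 = 0.375000.
d = −0.75 · ln(1 − (4/3)·0.375000) = −0.75 · ln(0.500000) = −0.75 · (-0.693147) = 0.5199.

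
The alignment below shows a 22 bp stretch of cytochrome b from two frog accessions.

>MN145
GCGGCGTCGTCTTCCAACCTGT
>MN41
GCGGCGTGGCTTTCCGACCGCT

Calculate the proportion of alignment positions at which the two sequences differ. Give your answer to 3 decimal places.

0.273

Differing sites — 8:C/G; 10:T/C; 11:C/T; 16:A/G; 20:T/G; 21:G/C.
There are 6 differences over 22 sites, so p = 6/22 = 0.273.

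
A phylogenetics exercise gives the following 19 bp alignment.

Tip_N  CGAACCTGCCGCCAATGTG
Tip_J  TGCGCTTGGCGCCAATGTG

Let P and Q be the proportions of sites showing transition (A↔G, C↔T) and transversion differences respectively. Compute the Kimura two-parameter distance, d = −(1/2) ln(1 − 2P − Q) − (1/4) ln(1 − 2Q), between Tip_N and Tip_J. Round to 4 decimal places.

0.3324

The sequences differ at positions 1 (C/T, transition), 3 (A/C, transversion), 4 (A/G, transition), 6 (C/T, transition), 9 (C/G, transversion).
Of the 5 differences, 3 transitions and 2 transversions over 19 sites: P = 3/19 = 0.157895, Q = 2/19 = 0.105263.
d = −0.5·ln(0.578947) − 0.25·ln(0.789474) = −0.5·(-0.546544) − 0.25·(-0.236388) = 0.3324.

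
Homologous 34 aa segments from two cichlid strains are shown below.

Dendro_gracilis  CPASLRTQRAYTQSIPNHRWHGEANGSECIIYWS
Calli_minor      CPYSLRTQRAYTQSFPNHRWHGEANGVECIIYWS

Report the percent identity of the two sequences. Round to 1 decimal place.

Mismatches occur at site 3 (A↔Y), site 15 (I↔F), site 27 (S↔V).
31 of the 34 sites match, so the percent identity is 31/34 × 100 = 91.2%.

91.2%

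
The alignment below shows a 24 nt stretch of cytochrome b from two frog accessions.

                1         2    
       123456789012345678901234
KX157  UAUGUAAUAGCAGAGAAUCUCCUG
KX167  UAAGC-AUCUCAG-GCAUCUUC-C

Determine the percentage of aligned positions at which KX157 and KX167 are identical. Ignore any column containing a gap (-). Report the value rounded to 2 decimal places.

66.67%

Excluding the 3 gap columns leaves 21 comparable sites.
Differing sites — 3:U/A; 5:U/C; 9:A/C; 10:G/U; 16:A/C; 21:C/U; 24:G/C.
14 of the 21 comparable sites match, so the percent identity is 14/21 × 100 = 66.67%.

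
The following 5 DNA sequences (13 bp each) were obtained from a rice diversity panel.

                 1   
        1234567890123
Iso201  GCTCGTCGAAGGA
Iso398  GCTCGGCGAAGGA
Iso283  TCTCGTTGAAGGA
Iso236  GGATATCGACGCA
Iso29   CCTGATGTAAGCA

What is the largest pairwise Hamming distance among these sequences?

8

Pairwise Hamming distances:
  Iso201 vs Iso398: 1
  Iso201 vs Iso283: 2
  Iso201 vs Iso236: 6
  Iso201 vs Iso29: 6
  Iso398 vs Iso283: 3
  Iso398 vs Iso236: 7
  Iso398 vs Iso29: 7
  Iso283 vs Iso236: 8
  Iso283 vs Iso29: 6
  Iso236 vs Iso29: 7
The largest is 8, between Iso283 and Iso236.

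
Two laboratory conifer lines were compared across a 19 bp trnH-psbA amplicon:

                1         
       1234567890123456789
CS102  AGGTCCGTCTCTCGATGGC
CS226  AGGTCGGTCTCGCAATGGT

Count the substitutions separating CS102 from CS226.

Mismatches occur at site 6 (C/G), site 12 (T/G), site 14 (G/A), site 19 (C/T).
That gives 4 mismatches out of 19 aligned sites, so the Hamming distance is 4.

4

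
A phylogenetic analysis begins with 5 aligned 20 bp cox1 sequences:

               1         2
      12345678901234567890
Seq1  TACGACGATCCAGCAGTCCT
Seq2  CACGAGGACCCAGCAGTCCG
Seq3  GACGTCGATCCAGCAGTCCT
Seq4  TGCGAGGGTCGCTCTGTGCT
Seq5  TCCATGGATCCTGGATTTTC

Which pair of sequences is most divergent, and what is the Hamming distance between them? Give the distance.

13

Pairwise Hamming distances:
  Seq1 vs Seq2: 4
  Seq1 vs Seq3: 2
  Seq1 vs Seq4: 8
  Seq1 vs Seq5: 10
  Seq2 vs Seq3: 5
  Seq2 vs Seq4: 10
  Seq2 vs Seq5: 11
  Seq3 vs Seq4: 10
  Seq3 vs Seq5: 10
  Seq4 vs Seq5: 13
The largest is 13, between Seq4 and Seq5.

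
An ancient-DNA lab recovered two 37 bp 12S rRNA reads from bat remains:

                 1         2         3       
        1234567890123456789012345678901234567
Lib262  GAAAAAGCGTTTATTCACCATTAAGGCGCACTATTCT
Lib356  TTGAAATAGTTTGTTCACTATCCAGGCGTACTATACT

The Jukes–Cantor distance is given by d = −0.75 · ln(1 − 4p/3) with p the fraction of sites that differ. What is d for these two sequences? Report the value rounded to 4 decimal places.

The sequences differ at positions 1 (G/T), 2 (A/T), 3 (A/G), 7 (G/T), 8 (C/A), 13 (A/G), 19 (C/T), 22 (T/C), 23 (A/C), 29 (C/T), 35 (T/A).
p = 11/37 = 0.297297.
d = −0.75 · ln(1 − (4/3)·0.297297) = −0.75 · ln(0.603604) = −0.75 · (-0.504837) = 0.3786.

0.3786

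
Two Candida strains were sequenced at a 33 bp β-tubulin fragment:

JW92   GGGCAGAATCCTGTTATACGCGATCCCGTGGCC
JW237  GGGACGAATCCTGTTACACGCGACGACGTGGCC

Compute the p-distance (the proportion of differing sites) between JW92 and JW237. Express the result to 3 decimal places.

0.182

Differing sites — 4:C/A; 5:A/C; 17:T/C; 24:T/C; 25:C/G; 26:C/A.
There are 6 differences over 33 sites, so p = 6/33 = 0.182.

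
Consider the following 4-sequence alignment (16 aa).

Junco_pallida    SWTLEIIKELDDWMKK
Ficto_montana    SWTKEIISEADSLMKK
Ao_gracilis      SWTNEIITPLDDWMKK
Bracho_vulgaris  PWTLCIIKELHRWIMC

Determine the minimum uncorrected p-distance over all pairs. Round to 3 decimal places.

Pairwise Hamming distances:
  Junco_pallida vs Ficto_montana: 5
  Junco_pallida vs Ao_gracilis: 3
  Junco_pallida vs Bracho_vulgaris: 7
  Ficto_montana vs Ao_gracilis: 6
  Ficto_montana vs Bracho_vulgaris: 11
  Ao_gracilis vs Bracho_vulgaris: 10
The smallest is 3 mismatches, between Junco_pallida and Ao_gracilis; p = 3/16 = 0.188.

0.188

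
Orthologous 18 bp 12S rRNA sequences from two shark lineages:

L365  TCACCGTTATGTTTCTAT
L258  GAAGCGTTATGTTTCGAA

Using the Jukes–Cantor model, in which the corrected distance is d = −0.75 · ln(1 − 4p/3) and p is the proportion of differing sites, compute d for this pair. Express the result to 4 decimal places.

The sequences differ at positions 1 (T/G), 2 (C/A), 4 (C/G), 16 (T/G), 18 (T/A).
p = 5/18 = 0.277778.
d = −0.75 · ln(1 − (4/3)·0.277778) = −0.75 · ln(0.629629) = −0.75 · (-0.462625) = 0.3470.

0.3470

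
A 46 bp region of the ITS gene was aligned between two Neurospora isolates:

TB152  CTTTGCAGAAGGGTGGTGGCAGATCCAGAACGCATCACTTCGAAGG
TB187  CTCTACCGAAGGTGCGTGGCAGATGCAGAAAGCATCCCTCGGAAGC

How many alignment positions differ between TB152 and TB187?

Mismatches occur at site 3 (T/C), site 5 (G/A), site 7 (A/C), site 13 (G/T), site 14 (T/G), site 15 (G/C), site 25 (C/G), site 31 (C/A), site 37 (A/C), site 40 (T/C), site 41 (C/G), site 46 (G/C).
That gives 12 mismatches out of 46 aligned sites, so the Hamming distance is 12.

12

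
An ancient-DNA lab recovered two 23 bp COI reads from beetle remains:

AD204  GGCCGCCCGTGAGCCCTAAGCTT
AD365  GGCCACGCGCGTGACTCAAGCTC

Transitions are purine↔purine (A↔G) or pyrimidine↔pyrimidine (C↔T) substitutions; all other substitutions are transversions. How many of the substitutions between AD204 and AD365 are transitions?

Mismatches occur at site 5 (G/A, transition), site 7 (C/G, transversion), site 10 (T/C, transition), site 12 (A/T, transversion), site 14 (C/A, transversion), site 16 (C/T, transition), site 17 (T/C, transition), site 23 (T/C, transition).
Of the 8 differences, 5 transitions and 3 transversions, so the answer is 5.

5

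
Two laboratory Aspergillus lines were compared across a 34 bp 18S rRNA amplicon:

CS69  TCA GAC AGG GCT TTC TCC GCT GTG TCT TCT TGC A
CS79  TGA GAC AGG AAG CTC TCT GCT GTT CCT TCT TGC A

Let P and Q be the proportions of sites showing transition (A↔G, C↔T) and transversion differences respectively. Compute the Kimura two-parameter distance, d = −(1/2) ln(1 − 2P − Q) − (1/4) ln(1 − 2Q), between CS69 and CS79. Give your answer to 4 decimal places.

0.2847

Differing sites — 2:C/G (Tv); 10:G/A (Ti); 11:C/A (Tv); 12:T/G (Tv); 13:T/C (Ti); 18:C/T (Ti); 24:G/T (Tv); 25:T/C (Ti).
Of the 8 differences, 4 transitions and 4 transversions over 34 sites: P = 4/34 = 0.117647, Q = 4/34 = 0.117647.
d = −0.5·ln(0.647059) − 0.25·ln(0.764706) = −0.5·(-0.435318) − 0.25·(-0.268264) = 0.2847.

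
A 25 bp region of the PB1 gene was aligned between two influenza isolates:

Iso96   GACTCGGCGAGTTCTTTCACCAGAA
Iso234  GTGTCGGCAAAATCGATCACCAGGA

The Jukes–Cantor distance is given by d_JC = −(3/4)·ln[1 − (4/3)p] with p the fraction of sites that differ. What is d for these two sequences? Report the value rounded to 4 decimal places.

0.4172

The sequences differ at positions 2 (A/T), 3 (C/G), 9 (G/A), 11 (G/A), 12 (T/A), 15 (T/G), 16 (T/A), 24 (A/G).
p = 8/25 = 0.320000.
d = −0.75 · ln(1 − (4/3)·0.320000) = −0.75 · ln(0.573333) = −0.75 · (-0.556289) = 0.4172.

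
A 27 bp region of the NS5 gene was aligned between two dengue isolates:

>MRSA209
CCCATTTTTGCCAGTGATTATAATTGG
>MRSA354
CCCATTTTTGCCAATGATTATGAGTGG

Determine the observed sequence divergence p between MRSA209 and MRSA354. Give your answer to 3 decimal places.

0.111

The sequences differ at positions 14 (G/A), 22 (A/G), 24 (T/G).
There are 3 differences over 27 sites, so p = 3/27 = 0.111.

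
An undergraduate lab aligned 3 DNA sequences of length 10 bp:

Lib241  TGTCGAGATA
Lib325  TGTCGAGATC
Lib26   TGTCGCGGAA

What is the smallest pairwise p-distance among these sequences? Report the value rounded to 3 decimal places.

0.100

Pairwise Hamming distances:
  Lib241 vs Lib325: 1
  Lib241 vs Lib26: 3
  Lib325 vs Lib26: 4
The smallest is 1 mismatch, between Lib241 and Lib325; p = 1/10 = 0.100.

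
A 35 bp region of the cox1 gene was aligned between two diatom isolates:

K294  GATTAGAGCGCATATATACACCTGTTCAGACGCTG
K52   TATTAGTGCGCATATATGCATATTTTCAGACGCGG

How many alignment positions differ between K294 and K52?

Differing sites — 1:G/T; 7:A/T; 18:A/G; 21:C/T; 22:C/A; 24:G/T; 34:T/G.
That gives 7 mismatches out of 35 aligned sites, so the Hamming distance is 7.

7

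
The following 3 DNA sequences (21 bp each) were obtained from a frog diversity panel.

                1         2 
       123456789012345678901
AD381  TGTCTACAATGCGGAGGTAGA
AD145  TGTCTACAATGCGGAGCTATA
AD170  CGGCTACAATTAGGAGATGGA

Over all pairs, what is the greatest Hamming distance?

7

Pairwise Hamming distances:
  AD381 vs AD145: 2
  AD381 vs AD170: 6
  AD145 vs AD170: 7
The largest is 7, between AD145 and AD170.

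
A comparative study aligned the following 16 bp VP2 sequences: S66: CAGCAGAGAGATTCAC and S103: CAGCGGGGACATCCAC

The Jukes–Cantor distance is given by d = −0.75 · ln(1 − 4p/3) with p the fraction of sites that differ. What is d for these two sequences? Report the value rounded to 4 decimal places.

0.3041

Mismatches occur at site 5 (A/G), site 7 (A/G), site 10 (G/C), site 13 (T/C).
p = 4/16 = 0.250000.
d = −0.75 · ln(1 − (4/3)·0.250000) = −0.75 · ln(0.666667) = −0.75 · (-0.405465) = 0.3041.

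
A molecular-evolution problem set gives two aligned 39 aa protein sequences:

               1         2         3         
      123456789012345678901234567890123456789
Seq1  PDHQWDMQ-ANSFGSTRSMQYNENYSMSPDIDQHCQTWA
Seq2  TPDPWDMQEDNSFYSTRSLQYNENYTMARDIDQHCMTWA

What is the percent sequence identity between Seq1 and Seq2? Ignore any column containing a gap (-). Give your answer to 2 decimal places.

Excluding the 1 gap column leaves 38 comparable sites.
Mismatches occur at site 1 (P→T), site 2 (D→P), site 3 (H→D), site 4 (Q→P), site 10 (A→D), site 14 (G→Y), site 19 (M→L), site 26 (S→T), site 28 (S→A), site 29 (P→R), site 36 (Q→M).
27 of the 38 comparable sites match, so the percent identity is 27/38 × 100 = 71.05%.

71.05%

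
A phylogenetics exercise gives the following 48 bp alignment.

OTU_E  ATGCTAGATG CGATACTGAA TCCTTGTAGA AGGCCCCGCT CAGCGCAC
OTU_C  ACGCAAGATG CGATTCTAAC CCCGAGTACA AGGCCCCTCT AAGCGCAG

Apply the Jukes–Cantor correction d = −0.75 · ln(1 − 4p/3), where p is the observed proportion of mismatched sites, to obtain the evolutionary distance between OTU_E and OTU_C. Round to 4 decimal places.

Differing sites — 2:T/C; 5:T/A; 15:A/T; 18:G/A; 20:A/C; 21:T/C; 24:T/G; 25:T/A; 29:G/C; 38:G/T; 41:C/A; 48:C/G.
p = 12/48 = 0.250000.
d = −0.75 · ln(1 − (4/3)·0.250000) = −0.75 · ln(0.666667) = −0.75 · (-0.405465) = 0.3041.

0.3041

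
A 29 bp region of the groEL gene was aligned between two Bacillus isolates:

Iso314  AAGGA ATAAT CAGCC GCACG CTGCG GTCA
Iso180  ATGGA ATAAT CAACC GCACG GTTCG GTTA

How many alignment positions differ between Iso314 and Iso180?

5

The sequences differ at positions 2 (A/T), 13 (G/A), 21 (C/G), 23 (G/T), 28 (C/T).
That gives 5 mismatches out of 29 aligned sites, so the Hamming distance is 5.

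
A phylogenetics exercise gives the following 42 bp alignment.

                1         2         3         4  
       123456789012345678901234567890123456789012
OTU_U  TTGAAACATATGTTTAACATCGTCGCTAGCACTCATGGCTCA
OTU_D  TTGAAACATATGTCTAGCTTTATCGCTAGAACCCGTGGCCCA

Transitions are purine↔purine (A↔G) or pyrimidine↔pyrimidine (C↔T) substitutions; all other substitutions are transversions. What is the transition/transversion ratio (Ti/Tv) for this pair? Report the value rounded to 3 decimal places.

The sequences differ at positions 14 (T/C, transition), 17 (A/G, transition), 19 (A/T, transversion), 21 (C/T, transition), 22 (G/A, transition), 30 (C/A, transversion), 33 (T/C, transition), 35 (A/G, transition), 40 (T/C, transition).
Of the 9 differences, 7 transitions and 2 transversions, so Ti/Tv = 7/2 = 3.500.

3.500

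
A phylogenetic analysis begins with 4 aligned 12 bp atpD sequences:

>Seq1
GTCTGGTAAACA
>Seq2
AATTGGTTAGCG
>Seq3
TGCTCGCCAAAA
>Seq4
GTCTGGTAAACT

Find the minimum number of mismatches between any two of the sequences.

1

Pairwise Hamming distances:
  Seq1 vs Seq2: 6
  Seq1 vs Seq3: 6
  Seq1 vs Seq4: 1
  Seq2 vs Seq3: 9
  Seq2 vs Seq4: 6
  Seq3 vs Seq4: 7
The smallest is 1, between Seq1 and Seq4.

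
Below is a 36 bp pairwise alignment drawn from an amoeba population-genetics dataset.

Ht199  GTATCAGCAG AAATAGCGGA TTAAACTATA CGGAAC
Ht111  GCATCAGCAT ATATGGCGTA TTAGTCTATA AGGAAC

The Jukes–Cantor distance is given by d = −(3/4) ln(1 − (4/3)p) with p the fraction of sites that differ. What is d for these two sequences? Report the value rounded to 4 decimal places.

Differing sites — 2:T/C; 10:G/T; 12:A/T; 15:A/G; 19:G/T; 24:A/G; 25:A/T; 31:C/A.
p = 8/36 = 0.222222.
d = −0.75 · ln(1 − (4/3)·0.222222) = −0.75 · ln(0.703704) = −0.75 · (-0.351397) = 0.2635.

0.2635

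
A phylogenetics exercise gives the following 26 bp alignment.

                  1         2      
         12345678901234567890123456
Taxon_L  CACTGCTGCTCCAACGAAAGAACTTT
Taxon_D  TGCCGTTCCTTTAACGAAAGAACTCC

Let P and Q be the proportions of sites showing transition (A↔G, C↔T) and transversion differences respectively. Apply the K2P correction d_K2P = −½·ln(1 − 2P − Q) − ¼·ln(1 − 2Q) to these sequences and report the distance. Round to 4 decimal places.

Differing sites — 1:C/T (Ti); 2:A/G (Ti); 4:T/C (Ti); 6:C/T (Ti); 8:G/C (Tv); 11:C/T (Ti); 12:C/T (Ti); 25:T/C (Ti); 26:T/C (Ti).
Of the 9 differences, 8 transitions and 1 transversion over 26 sites: P = 8/26 = 0.307692, Q = 1/26 = 0.038462.
d = −0.5·ln(0.346154) − 0.25·ln(0.923076) = −0.5·(-1.060872) − 0.25·(-0.080044) = 0.5504.

0.5504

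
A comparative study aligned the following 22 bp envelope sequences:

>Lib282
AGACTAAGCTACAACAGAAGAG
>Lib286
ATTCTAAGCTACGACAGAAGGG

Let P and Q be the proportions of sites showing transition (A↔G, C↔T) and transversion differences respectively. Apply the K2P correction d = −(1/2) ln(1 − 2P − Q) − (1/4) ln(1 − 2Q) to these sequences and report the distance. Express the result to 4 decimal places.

The sequences differ at positions 2 (G/T, transversion), 3 (A/T, transversion), 13 (A/G, transition), 21 (A/G, transition).
Of the 4 differences, 2 transitions and 2 transversions over 22 sites: P = 2/22 = 0.090909, Q = 2/22 = 0.090909.
d = −0.5·ln(0.727273) − 0.25·ln(0.818182) = −0.5·(-0.318453) − 0.25·(-0.200670) = 0.2094.

0.2094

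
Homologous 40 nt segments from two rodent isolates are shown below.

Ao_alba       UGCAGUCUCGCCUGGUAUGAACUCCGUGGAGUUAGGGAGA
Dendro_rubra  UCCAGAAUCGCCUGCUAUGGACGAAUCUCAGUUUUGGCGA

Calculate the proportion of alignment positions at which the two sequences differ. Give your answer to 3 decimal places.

The sequences differ at positions 2 (G/C), 6 (U/A), 7 (C/A), 15 (G/C), 20 (A/G), 23 (U/G), 24 (C/A), 25 (C/A), 26 (G/U), 27 (U/C), 28 (G/U), 29 (G/C), 34 (A/U), 35 (G/U), 38 (A/C).
There are 15 differences over 40 sites, so p = 15/40 = 0.375.

0.375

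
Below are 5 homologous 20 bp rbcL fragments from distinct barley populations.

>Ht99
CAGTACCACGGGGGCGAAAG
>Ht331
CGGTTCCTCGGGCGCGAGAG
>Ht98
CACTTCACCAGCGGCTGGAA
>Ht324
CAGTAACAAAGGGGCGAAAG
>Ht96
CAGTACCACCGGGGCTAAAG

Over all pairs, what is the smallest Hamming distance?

Pairwise Hamming distances:
  Ht99 vs Ht331: 5
  Ht99 vs Ht98: 10
  Ht99 vs Ht324: 3
  Ht99 vs Ht96: 2
  Ht331 vs Ht98: 10
  Ht331 vs Ht324: 8
  Ht331 vs Ht96: 7
  Ht98 vs Ht324: 11
  Ht98 vs Ht96: 9
  Ht324 vs Ht96: 4
The smallest is 2, between Ht99 and Ht96.

2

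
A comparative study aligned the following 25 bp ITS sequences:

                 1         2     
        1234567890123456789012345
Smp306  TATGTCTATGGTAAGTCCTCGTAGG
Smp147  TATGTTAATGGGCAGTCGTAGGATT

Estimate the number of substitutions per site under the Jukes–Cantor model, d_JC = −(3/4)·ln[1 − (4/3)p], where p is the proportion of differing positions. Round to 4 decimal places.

Differing sites — 6:C/T; 7:T/A; 12:T/G; 13:A/C; 18:C/G; 20:C/A; 22:T/G; 24:G/T; 25:G/T.
p = 9/25 = 0.360000.
d = −0.75 · ln(1 − (4/3)·0.360000) = −0.75 · ln(0.520000) = −0.75 · (-0.653926) = 0.4904.

0.4904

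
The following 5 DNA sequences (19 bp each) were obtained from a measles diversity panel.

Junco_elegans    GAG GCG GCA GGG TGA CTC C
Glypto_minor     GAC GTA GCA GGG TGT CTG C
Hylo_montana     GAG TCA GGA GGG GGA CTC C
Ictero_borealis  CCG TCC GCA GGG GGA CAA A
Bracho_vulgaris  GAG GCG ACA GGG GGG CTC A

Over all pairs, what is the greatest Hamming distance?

Pairwise Hamming distances:
  Junco_elegans vs Glypto_minor: 5
  Junco_elegans vs Hylo_montana: 4
  Junco_elegans vs Ictero_borealis: 8
  Junco_elegans vs Bracho_vulgaris: 4
  Glypto_minor vs Hylo_montana: 7
  Glypto_minor vs Ictero_borealis: 11
  Glypto_minor vs Bracho_vulgaris: 8
  Hylo_montana vs Ictero_borealis: 7
  Hylo_montana vs Bracho_vulgaris: 6
  Ictero_borealis vs Bracho_vulgaris: 8
The largest is 11, between Glypto_minor and Ictero_borealis.

11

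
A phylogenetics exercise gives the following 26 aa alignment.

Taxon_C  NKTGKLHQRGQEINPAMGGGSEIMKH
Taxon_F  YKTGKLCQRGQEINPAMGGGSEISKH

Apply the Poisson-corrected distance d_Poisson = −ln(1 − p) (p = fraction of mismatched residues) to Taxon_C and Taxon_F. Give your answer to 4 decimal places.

Mismatches occur at site 1 (N→Y), site 7 (H→C), site 24 (M→S).
p = 3/26 = 0.115385.
d = −ln(1 − 0.115385) = −ln(0.884615) = 0.1226.

0.1226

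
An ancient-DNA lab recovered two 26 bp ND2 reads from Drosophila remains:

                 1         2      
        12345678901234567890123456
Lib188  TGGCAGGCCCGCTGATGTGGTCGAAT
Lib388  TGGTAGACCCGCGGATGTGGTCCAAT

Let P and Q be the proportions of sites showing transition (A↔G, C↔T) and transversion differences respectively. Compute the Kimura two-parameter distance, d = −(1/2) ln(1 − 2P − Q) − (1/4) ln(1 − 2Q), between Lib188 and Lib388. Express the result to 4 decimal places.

0.1729

Differing sites — 4:C/T (Ti); 7:G/A (Ti); 13:T/G (Tv); 23:G/C (Tv).
Of the 4 differences, 2 transitions and 2 transversions over 26 sites: P = 2/26 = 0.076923, Q = 2/26 = 0.076923.
d = −0.5·ln(0.769231) − 0.25·ln(0.846154) = −0.5·(-0.262364) − 0.25·(-0.167054) = 0.1729.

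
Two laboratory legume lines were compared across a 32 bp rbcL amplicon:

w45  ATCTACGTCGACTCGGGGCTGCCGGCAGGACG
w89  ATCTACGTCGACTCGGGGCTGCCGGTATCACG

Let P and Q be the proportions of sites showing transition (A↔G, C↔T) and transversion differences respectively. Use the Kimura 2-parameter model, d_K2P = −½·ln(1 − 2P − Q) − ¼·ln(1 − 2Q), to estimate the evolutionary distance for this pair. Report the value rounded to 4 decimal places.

0.1001

Differing sites — 26:C/T (Ti); 28:G/T (Tv); 29:G/C (Tv).
Of the 3 differences, 1 transition and 2 transversions over 32 sites: P = 1/32 = 0.031250, Q = 2/32 = 0.062500.
d = −0.5·ln(0.875000) − 0.25·ln(0.875000) = −0.5·(-0.133531) − 0.25·(-0.133531) = 0.1001.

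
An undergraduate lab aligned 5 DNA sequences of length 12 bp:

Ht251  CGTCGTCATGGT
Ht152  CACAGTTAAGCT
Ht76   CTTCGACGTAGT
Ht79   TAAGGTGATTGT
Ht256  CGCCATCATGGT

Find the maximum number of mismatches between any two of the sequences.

9

Pairwise Hamming distances:
  Ht251 vs Ht152: 6
  Ht251 vs Ht76: 4
  Ht251 vs Ht79: 6
  Ht251 vs Ht256: 2
  Ht152 vs Ht76: 9
  Ht152 vs Ht79: 7
  Ht152 vs Ht256: 6
  Ht76 vs Ht79: 8
  Ht76 vs Ht256: 6
  Ht79 vs Ht256: 7
The largest is 9, between Ht152 and Ht76.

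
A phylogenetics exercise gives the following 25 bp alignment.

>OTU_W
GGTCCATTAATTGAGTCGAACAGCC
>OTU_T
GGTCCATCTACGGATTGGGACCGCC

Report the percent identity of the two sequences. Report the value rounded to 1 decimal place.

Differing sites — 8:T/C; 9:A/T; 11:T/C; 12:T/G; 15:G/T; 17:C/G; 19:A/G; 22:A/C.
17 of the 25 sites match, so the percent identity is 17/25 × 100 = 68.0%.

68.0%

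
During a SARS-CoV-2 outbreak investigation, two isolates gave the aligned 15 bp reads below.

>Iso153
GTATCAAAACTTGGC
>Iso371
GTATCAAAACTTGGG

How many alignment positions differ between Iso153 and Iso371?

The sequences differ at position 15 (C/G).
That gives 1 mismatch out of 15 aligned sites, so the Hamming distance is 1.

1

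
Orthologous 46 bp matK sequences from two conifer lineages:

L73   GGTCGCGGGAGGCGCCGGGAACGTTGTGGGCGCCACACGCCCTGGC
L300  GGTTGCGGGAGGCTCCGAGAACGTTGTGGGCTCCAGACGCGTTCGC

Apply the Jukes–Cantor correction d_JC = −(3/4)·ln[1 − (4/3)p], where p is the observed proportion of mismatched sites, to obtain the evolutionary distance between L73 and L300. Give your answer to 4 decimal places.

Mismatches occur at site 4 (C→T), site 14 (G→T), site 18 (G→A), site 32 (G→T), site 36 (C→G), site 41 (C→G), site 42 (C→T), site 44 (G→C).
p = 8/46 = 0.173913.
d = −0.75 · ln(1 − (4/3)·0.173913) = −0.75 · ln(0.768116) = −0.75 · (-0.263815) = 0.1979.

0.1979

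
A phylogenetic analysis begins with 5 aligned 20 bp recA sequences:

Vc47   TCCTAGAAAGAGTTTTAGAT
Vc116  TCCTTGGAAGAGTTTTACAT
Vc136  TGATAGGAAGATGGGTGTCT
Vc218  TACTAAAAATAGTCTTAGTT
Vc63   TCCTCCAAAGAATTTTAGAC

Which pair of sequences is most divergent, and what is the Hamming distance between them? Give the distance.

Pairwise Hamming distances:
  Vc47 vs Vc116: 3
  Vc47 vs Vc136: 10
  Vc47 vs Vc218: 5
  Vc47 vs Vc63: 4
  Vc116 vs Vc136: 10
  Vc116 vs Vc218: 8
  Vc116 vs Vc63: 6
  Vc136 vs Vc218: 12
  Vc136 vs Vc63: 13
  Vc218 vs Vc63: 8
The largest is 13, between Vc136 and Vc63.

13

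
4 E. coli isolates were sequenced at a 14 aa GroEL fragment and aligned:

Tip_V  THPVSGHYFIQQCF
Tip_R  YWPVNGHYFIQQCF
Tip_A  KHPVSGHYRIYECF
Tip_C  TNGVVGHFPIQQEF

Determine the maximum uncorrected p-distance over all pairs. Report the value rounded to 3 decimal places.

0.643

Pairwise Hamming distances:
  Tip_V vs Tip_R: 3
  Tip_V vs Tip_A: 4
  Tip_V vs Tip_C: 6
  Tip_R vs Tip_A: 6
  Tip_R vs Tip_C: 7
  Tip_A vs Tip_C: 9
The largest is 9 mismatches, between Tip_A and Tip_C; p = 9/14 = 0.643.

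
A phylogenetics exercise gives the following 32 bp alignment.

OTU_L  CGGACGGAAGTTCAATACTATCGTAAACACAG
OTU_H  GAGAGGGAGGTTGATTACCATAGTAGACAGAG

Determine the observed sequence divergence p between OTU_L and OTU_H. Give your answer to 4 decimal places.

Mismatches occur at site 1 (C/G), site 2 (G/A), site 5 (C/G), site 9 (A/G), site 13 (C/G), site 15 (A/T), site 19 (T/C), site 22 (C/A), site 26 (A/G), site 30 (C/G).
There are 10 differences over 32 sites, so p = 10/32 = 0.3125.

0.3125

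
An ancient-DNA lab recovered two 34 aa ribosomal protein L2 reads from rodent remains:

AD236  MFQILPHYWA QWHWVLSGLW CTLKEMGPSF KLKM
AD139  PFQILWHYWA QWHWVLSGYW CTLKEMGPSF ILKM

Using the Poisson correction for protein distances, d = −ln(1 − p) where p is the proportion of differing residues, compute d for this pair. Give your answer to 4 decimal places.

0.1252

Mismatches occur at site 1 (M→P), site 6 (P→W), site 19 (L→Y), site 31 (K→I).
p = 4/34 = 0.117647.
d = −ln(1 − 0.117647) = −ln(0.882353) = 0.1252.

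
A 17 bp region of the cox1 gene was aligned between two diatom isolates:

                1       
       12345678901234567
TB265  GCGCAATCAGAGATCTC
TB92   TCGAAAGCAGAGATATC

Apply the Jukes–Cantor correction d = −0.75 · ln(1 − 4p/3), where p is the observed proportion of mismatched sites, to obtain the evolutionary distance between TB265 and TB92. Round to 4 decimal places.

The sequences differ at positions 1 (G/T), 4 (C/A), 7 (T/G), 15 (C/A).
p = 4/17 = 0.235294.
d = −0.75 · ln(1 − (4/3)·0.235294) = −0.75 · ln(0.686275) = −0.75 · (-0.376477) = 0.2824.

0.2824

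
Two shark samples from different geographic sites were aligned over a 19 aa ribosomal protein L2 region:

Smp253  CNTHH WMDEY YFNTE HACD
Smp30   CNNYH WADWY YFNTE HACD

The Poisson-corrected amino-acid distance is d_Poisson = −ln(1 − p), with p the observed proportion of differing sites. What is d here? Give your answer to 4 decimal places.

0.2364

The sequences differ at positions 3 (T/N), 4 (H/Y), 7 (M/A), 9 (E/W).
p = 4/19 = 0.210526.
d = −ln(1 − 0.210526) = −ln(0.789474) = 0.2364.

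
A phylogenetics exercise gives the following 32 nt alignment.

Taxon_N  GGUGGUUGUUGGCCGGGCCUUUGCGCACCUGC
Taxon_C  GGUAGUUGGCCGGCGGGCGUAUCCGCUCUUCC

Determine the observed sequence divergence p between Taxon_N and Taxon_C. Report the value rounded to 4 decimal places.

0.3438

The sequences differ at positions 4 (G/A), 9 (U/G), 10 (U/C), 11 (G/C), 13 (C/G), 19 (C/G), 21 (U/A), 23 (G/C), 27 (A/U), 29 (C/U), 31 (G/C).
There are 11 differences over 32 sites, so p = 11/32 = 0.3438.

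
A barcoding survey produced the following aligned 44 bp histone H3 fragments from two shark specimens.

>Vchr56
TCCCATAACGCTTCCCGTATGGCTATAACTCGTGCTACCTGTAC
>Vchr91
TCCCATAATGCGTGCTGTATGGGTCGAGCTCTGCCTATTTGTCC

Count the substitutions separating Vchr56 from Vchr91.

Mismatches occur at site 9 (C→T), site 12 (T→G), site 14 (C→G), site 16 (C→T), site 23 (C→G), site 25 (A→C), site 26 (T→G), site 28 (A→G), site 32 (G→T), site 33 (T→G), site 34 (G→C), site 38 (C→T), site 39 (C→T), site 43 (A→C).
That gives 14 mismatches out of 44 aligned sites, so the Hamming distance is 14.

14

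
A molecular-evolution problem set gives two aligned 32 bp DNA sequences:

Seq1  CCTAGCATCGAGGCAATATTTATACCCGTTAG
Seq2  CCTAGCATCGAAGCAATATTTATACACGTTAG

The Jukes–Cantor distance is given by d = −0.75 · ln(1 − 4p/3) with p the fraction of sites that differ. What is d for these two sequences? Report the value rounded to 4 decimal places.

The sequences differ at positions 12 (G/A), 26 (C/A).
p = 2/32 = 0.062500.
d = −0.75 · ln(1 − (4/3)·0.062500) = −0.75 · ln(0.916667) = −0.75 · (-0.087011) = 0.0653.

0.0653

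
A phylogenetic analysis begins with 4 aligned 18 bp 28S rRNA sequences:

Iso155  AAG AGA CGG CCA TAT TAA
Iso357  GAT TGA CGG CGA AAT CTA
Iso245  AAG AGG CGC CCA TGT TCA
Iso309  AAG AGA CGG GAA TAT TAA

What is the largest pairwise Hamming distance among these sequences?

Pairwise Hamming distances:
  Iso155 vs Iso357: 7
  Iso155 vs Iso245: 4
  Iso155 vs Iso309: 2
  Iso357 vs Iso245: 10
  Iso357 vs Iso309: 8
  Iso245 vs Iso309: 6
The largest is 10, between Iso357 and Iso245.

10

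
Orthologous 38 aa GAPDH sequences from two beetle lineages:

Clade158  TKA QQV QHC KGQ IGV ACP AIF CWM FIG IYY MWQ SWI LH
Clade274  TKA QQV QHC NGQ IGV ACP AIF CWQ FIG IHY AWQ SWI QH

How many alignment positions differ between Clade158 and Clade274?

5

Mismatches occur at site 10 (K→N), site 24 (M→Q), site 29 (Y→H), site 31 (M→A), site 37 (L→Q).
That gives 5 mismatches out of 38 aligned sites, so the Hamming distance is 5.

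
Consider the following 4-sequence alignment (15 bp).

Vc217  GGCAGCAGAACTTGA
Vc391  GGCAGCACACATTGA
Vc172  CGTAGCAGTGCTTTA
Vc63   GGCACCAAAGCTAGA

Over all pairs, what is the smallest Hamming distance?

3

Pairwise Hamming distances:
  Vc217 vs Vc391: 3
  Vc217 vs Vc172: 5
  Vc217 vs Vc63: 4
  Vc391 vs Vc172: 7
  Vc391 vs Vc63: 5
  Vc172 vs Vc63: 7
The smallest is 3, between Vc217 and Vc391.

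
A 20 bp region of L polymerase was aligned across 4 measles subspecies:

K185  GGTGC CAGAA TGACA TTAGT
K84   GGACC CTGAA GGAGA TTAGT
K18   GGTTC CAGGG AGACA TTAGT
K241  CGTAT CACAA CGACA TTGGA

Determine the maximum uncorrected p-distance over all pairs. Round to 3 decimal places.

0.500

Pairwise Hamming distances:
  K185 vs K84: 5
  K185 vs K18: 4
  K185 vs K241: 7
  K84 vs K18: 7
  K84 vs K241: 10
  K18 vs K241: 9
The largest is 10 mismatches, between K84 and K241; p = 10/20 = 0.500.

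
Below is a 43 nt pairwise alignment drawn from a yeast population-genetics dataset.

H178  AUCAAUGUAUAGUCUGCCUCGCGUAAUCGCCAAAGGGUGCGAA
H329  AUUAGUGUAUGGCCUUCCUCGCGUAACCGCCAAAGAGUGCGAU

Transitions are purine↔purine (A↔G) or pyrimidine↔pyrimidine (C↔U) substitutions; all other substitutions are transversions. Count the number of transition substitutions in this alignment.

The sequences differ at positions 3 (C/U, transition), 5 (A/G, transition), 11 (A/G, transition), 13 (U/C, transition), 16 (G/U, transversion), 27 (U/C, transition), 36 (G/A, transition), 43 (A/U, transversion).
Of the 8 differences, 6 transitions and 2 transversions, so the answer is 6.

6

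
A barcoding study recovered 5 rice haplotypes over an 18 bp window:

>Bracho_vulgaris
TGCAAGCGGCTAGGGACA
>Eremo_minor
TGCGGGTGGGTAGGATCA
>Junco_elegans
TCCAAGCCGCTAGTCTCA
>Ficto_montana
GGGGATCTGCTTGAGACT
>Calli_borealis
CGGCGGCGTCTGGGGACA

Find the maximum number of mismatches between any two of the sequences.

12

Pairwise Hamming distances:
  Bracho_vulgaris vs Eremo_minor: 6
  Bracho_vulgaris vs Junco_elegans: 5
  Bracho_vulgaris vs Ficto_montana: 8
  Bracho_vulgaris vs Calli_borealis: 6
  Eremo_minor vs Junco_elegans: 8
  Eremo_minor vs Ficto_montana: 12
  Eremo_minor vs Calli_borealis: 9
  Junco_elegans vs Ficto_montana: 11
  Junco_elegans vs Calli_borealis: 11
  Ficto_montana vs Calli_borealis: 9
The largest is 12, between Eremo_minor and Ficto_montana.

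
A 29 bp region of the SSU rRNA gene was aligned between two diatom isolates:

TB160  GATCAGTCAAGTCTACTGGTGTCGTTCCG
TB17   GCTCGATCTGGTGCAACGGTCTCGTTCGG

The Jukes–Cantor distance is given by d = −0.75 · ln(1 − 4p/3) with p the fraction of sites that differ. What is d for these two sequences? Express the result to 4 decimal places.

0.5285

Mismatches occur at site 2 (A/C), site 5 (A/G), site 6 (G/A), site 9 (A/T), site 10 (A/G), site 13 (C/G), site 14 (T/C), site 16 (C/A), site 17 (T/C), site 21 (G/C), site 28 (C/G).
p = 11/29 = 0.379310.
d = −0.75 · ln(1 − (4/3)·0.379310) = −0.75 · ln(0.494253) = −0.75 · (-0.704708) = 0.5285.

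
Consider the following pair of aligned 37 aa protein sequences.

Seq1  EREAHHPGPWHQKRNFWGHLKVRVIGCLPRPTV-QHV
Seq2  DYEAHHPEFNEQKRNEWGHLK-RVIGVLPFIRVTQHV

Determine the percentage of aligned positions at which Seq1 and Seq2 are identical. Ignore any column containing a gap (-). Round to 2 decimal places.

68.57%

Excluding the 2 gap columns leaves 35 comparable sites.
Differing sites — 1:E/D; 2:R/Y; 8:G/E; 9:P/F; 10:W/N; 11:H/E; 16:F/E; 27:C/V; 30:R/F; 31:P/I; 32:T/R.
24 of the 35 comparable sites match, so the percent identity is 24/35 × 100 = 68.57%.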